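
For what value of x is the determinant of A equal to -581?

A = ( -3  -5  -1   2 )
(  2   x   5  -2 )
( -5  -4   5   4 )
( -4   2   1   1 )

Expanding along the row containing x, det(A) is linear in x: det(A) = (38)·x + (-391).
Set (38)·x + (-391) = -581  ⇒  (38)·x = -190  ⇒  x = -5.

-5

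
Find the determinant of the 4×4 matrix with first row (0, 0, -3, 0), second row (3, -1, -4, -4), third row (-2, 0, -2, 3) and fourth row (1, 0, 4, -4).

-15

Expand along row 1 (it has 3 zeros):
  + (-3) · M_13   where M_13 = det([3 -1 -4; -2 0 3; 1 0 -4]) = 5
det = (+1)·(-3)·(5) = -15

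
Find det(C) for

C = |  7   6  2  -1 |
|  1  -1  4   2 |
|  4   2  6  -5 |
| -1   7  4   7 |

det(C) = -1994

Expand along row 1:
  + (7) · M_11   where M_11 = det([-1 4 2; 2 6 -5; 7 4 7]) = -326
  − (6) · M_12   where M_12 = det([1 4 2; 4 6 -5; -1 4 7]) = 14
  + (2) · M_13   where M_13 = det([1 -1 2; 4 2 -5; -1 7 7]) = 132
  − (-1) · M_14   where M_14 = det([1 -1 4; 4 2 6; -1 7 4]) = 108
det = (+1)·(7)·(-326) + (-1)·(6)·(14) + (+1)·(2)·(132) + (-1)·(-1)·(108) = -1994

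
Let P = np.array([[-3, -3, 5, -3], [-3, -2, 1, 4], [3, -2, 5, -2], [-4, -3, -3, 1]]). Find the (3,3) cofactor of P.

6

Delete row 3 and column 3; the remaining 3×3 submatrix is [-3 -3 -3; -3 -2 4; -4 -3 1].
Its determinant is 6.
The cofactor carries sign (−1)^(3+3) = +1, so C_{3,3} = +(6) = 6.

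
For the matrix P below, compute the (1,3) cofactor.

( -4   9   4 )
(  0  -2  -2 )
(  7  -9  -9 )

Delete row 1 and column 3; the remaining 2×2 submatrix is [0 -2; 7 -9].
Its determinant is 0·(-9) − (-2)·7 = 14.
The cofactor carries sign (−1)^(1+3) = +1, so C_{1,3} = +(14) = 14.

14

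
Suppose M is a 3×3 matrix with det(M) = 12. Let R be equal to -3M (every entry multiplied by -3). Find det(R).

-324

For a 3×3 matrix, det(-3M) = (-3)^3·det(M) = -27·det(M).
det(R) = (-27)·(12) = -324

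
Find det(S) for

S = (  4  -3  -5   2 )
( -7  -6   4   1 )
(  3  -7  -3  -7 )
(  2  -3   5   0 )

-3608

Expand along row 4 (it has 1 zero):
  − (2) · M_41   where M_41 = det([-3 -5 2; -6 4 1; -7 -3 -7]) = 412
  + (-3) · M_42   where M_42 = det([4 -5 2; -7 4 1; 3 -3 -7]) = 148
  − (5) · M_43   where M_43 = det([4 -3 2; -7 -6 1; 3 -7 -7]) = 468
det = (-1)·(2)·(412) + (+1)·(-3)·(148) + (-1)·(5)·(468) = -3608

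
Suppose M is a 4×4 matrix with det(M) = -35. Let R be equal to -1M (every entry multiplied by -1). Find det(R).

For a 4×4 matrix, det(-1M) = (-1)^4·det(M) = 1·det(M).
det(R) = (1)·(-35) = -35

|R| = -35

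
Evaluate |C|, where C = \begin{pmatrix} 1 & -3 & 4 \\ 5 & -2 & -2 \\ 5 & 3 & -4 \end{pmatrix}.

84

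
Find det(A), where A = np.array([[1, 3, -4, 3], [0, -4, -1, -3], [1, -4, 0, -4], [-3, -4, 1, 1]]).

Expand along row 2 (it has 1 zero):
  + (-4) · M_22   where M_22 = det([1 -4 3; 1 0 -4; -3 1 1]) = -37
  − (-1) · M_23   where M_23 = det([1 3 3; 1 -4 -4; -3 -4 1]) = -35
  + (-3) · M_24   where M_24 = det([1 3 -4; 1 -4 0; -3 -4 1]) = 57
det = (+1)·(-4)·(-37) + (-1)·(-1)·(-35) + (+1)·(-3)·(57) = -58

-58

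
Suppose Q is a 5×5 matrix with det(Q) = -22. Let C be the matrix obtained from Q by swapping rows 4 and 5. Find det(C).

Swapping two rows multiplies the determinant by −1.
det(C) = (-1)·(-22) = 22

22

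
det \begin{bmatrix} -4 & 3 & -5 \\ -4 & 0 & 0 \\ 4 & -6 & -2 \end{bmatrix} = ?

Expand along row 2:
  − (-4) · |3 -5; -6 -2| = −(-4)·(-6 − 30) = -144

-144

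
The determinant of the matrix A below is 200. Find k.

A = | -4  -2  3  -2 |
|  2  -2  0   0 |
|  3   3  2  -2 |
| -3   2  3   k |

k = 1

Expanding along the column containing k, det(A) is linear in k: det(A) = (60)·k + (140).
Set (60)·k + (140) = 200  ⇒  (60)·k = 60  ⇒  k = 1.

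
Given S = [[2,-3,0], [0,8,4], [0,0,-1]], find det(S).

S is upper triangular, so det(S) is the product of the diagonal entries:
det = (2) · (8) · (-1) = -16

-16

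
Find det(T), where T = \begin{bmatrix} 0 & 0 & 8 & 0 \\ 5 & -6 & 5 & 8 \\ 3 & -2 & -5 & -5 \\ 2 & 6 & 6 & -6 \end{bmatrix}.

The determinant is 2704.

Expand along row 1 (it has 3 zeros):
  + (8) · M_13   where M_13 = det([5 -6 8; 3 -2 -5; 2 6 -6]) = 338
det = (+1)·(8)·(338) = 2704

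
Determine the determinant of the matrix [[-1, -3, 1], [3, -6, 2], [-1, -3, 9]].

Expand along column 1:
  + (-1) · |-6 2; -3 9| = (-1)·(-54 − (-6)) = 48
  − 3 · |-3 1; -3 9| = −3·(-27 − (-3)) = 72
  + (-1) · |-3 1; -6 2| = (-1)·(-6 − (-6)) = 0
Sum: (48) + (72) + (0) = 120

120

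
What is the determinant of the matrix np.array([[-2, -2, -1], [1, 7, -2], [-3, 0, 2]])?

The determinant is -57.

Expand along row 3:
  + (-3) · |-2 -1; 7 -2| = (-3)·(4 − (-7)) = -33
  + 2 · |-2 -2; 1 7| = 2·(-14 − (-2)) = -24
Sum: (-33) + (-24) = -57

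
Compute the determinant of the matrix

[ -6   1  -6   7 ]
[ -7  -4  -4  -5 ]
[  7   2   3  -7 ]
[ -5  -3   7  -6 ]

Expand along row 1:
  + (-6) · M_11   where M_11 = det([-4 -4 -5; 2 3 -7; -3 7 -6]) = -371
  − (1) · M_12   where M_12 = det([-7 -4 -5; 7 3 -7; -5 7 -6]) = -845
  + (-6) · M_13   where M_13 = det([-7 -4 -5; 7 2 -7; -5 -3 -6]) = -22
  − (7) · M_14   where M_14 = det([-7 -4 -4; 7 2 3; -5 -3 7]) = 139
det = (+1)·(-6)·(-371) + (-1)·(1)·(-845) + (+1)·(-6)·(-22) + (-1)·(7)·(139) = 2230

2230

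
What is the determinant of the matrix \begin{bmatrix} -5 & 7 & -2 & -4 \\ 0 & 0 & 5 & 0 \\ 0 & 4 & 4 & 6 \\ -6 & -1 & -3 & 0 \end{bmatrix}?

Expand along row 2 (it has 3 zeros):
  − (5) · M_23   where M_23 = det([-5 7 -4; 0 4 6; -6 -1 0]) = -378
det = (-1)·(5)·(-378) = 1890

1890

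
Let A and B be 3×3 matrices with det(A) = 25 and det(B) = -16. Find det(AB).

det(AB) = det(A)·det(B) = (25)·(-16) = -400

det(AB) = -400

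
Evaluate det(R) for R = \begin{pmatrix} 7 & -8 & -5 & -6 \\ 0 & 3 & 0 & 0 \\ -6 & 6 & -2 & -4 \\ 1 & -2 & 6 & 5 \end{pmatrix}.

Expand along row 2 (it has 3 zeros):
  + (3) · M_22   where M_22 = det([7 -5 -6; -6 -2 -4; 1 6 5]) = 172
det = (+1)·(3)·(172) = 516

516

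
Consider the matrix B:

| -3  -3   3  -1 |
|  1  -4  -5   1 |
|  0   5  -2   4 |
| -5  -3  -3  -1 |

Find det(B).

Expand along row 3 (it has 1 zero):
  − (5) · M_32   where M_32 = det([-3 3 -1; 1 -5 1; -5 -3 -1]) = -8
  + (-2) · M_33   where M_33 = det([-3 -3 -1; 1 -4 1; -5 -3 -1]) = 14
  − (4) · M_34   where M_34 = det([-3 -3 3; 1 -4 -5; -5 -3 -3]) = -144
det = (-1)·(5)·(-8) + (+1)·(-2)·(14) + (-1)·(4)·(-144) = 588

det(B) = 588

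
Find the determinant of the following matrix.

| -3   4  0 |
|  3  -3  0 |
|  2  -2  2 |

The determinant is -6.

Expand along column 3:
  + 2 · |-3 4; 3 -3| = 2·(9 − 12) = -6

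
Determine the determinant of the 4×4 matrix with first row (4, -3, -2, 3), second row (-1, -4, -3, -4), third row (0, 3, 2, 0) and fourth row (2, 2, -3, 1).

The determinant is 167.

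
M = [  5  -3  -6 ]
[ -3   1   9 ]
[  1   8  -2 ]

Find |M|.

-229

Expand along column 1:
  + 5 · |1 9; 8 -2| = 5·(-2 − 72) = -370
  − (-3) · |-3 -6; 8 -2| = −(-3)·(6 − (-48)) = 162
  + 1 · |-3 -6; 1 9| = 1·(-27 − (-6)) = -21
Sum: (-370) + (162) + (-21) = -229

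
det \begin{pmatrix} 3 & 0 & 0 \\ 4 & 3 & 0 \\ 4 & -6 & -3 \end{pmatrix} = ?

-27

The matrix is lower triangular, so the determinant is the product of the diagonal entries:
det = (3) · (3) · (-3) = -27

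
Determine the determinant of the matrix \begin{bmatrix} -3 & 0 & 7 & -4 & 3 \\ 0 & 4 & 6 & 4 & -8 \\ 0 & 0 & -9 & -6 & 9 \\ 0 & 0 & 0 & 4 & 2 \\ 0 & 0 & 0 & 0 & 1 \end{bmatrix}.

The matrix is upper triangular, so the determinant is the product of the diagonal entries:
det = (-3) · (4) · (-9) · (4) · (1) = 432

432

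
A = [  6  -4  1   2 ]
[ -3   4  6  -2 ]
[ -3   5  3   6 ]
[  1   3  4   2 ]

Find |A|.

Expand along row 1:
  + (6) · M_11   where M_11 = det([4 6 -2; 5 3 6; 3 4 2]) = -46
  − (-4) · M_12   where M_12 = det([-3 6 -2; -3 3 6; 1 4 2]) = 156
  + (1) · M_13   where M_13 = det([-3 4 -2; -3 5 6; 1 3 2]) = 100
  − (2) · M_14   where M_14 = det([-3 4 6; -3 5 3; 1 3 4]) = -57
det = (+1)·(6)·(-46) + (-1)·(-4)·(156) + (+1)·(1)·(100) + (-1)·(2)·(-57) = 562

|A| = 562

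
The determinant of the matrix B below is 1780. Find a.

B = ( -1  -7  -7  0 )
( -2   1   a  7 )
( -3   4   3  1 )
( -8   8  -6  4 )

Expanding along the row containing a, det(B) is linear in a: det(B) = (36)·a + (1816).
Set (36)·a + (1816) = 1780  ⇒  (36)·a = -36  ⇒  a = -1.

a = -1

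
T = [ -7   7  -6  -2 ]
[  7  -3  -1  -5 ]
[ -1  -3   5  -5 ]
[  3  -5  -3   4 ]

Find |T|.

det(T) = 2964

Expand along row 1:
  + (-7) · M_11   where M_11 = det([-3 -1 -5; -3 5 -5; -5 -3 4]) = -222
  − (7) · M_12   where M_12 = det([7 -1 -5; -1 5 -5; 3 -3 4]) = 106
  + (-6) · M_13   where M_13 = det([7 -3 -5; -1 -3 -5; 3 -5 4]) = -296
  − (-2) · M_14   where M_14 = det([7 -3 -1; -1 -3 5; 3 -5 -3]) = 188
det = (+1)·(-7)·(-222) + (-1)·(7)·(106) + (+1)·(-6)·(-296) + (-1)·(-2)·(188) = 2964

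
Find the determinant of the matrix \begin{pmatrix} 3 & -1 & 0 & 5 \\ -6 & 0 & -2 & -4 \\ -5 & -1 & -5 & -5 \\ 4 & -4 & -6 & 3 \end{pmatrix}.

Expand along row 1 (it has 1 zero):
  + (3) · M_11   where M_11 = det([0 -2 -4; -1 -5 -5; -4 -6 3]) = 10
  − (-1) · M_12   where M_12 = det([-6 -2 -4; -5 -5 -5; 4 -6 3]) = 80
  − (5) · M_14   where M_14 = det([-6 0 -2; -5 -1 -5; 4 -4 -6]) = 36
det = (+1)·(3)·(10) + (-1)·(-1)·(80) + (-1)·(5)·(36) = -70

-70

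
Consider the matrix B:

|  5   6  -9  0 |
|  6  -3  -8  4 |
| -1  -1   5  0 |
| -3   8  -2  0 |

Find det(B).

Expand along column 4 (it has 3 zeros):
  + (4) · M_24   where M_24 = det([5 6 -9; -1 -1 5; -3 8 -2]) = -193
det = (+1)·(4)·(-193) = -772

The determinant is -772.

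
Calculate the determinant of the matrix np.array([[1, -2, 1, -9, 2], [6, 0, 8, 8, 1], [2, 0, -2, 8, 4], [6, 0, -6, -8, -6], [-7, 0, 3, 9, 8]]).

Expand along column 2 (it has 4 zeros):
  − (-2) · M_12   where M_12 = det([6 8 8 1; 2 -2 8 4; 6 -6 -8 -6; -7 3 9 8]) = 552
det = (-1)·(-2)·(552) = 1104

1104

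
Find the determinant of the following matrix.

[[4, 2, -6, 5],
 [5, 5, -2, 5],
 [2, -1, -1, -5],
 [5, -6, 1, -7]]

Expand along row 1:
  + (4) · M_11   where M_11 = det([5 -2 5; -1 -1 -5; -6 1 -7]) = -21
  − (2) · M_12   where M_12 = det([5 -2 5; 2 -1 -5; 5 1 -7]) = 117
  + (-6) · M_13   where M_13 = det([5 5 5; 2 -1 -5; 5 -6 -7]) = -205
  − (5) · M_14   where M_14 = det([5 5 -2; 2 -1 -1; 5 -6 1]) = -56
det = (+1)·(4)·(-21) + (-1)·(2)·(117) + (+1)·(-6)·(-205) + (-1)·(5)·(-56) = 1192

1192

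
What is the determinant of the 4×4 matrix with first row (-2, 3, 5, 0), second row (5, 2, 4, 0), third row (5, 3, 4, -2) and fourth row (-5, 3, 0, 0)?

Expand along column 4 (it has 3 zeros):
  − (-2) · M_34   where M_34 = det([-2 3 5; 5 2 4; -5 3 0]) = 89
det = (-1)·(-2)·(89) = 178

178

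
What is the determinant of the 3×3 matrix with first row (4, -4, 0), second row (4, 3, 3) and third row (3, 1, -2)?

Expand along column 3:
  − 3 · |4 -4; 3 1| = −3·(4 − (-12)) = -48
  + (-2) · |4 -4; 4 3| = (-2)·(12 − (-16)) = -56
Sum: (-48) + (-56) = -104

-104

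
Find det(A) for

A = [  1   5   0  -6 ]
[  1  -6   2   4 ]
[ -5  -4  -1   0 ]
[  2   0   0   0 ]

Expand along row 4 (it has 3 zeros):
  − (2) · M_41   where M_41 = det([5 0 -6; -6 2 4; -4 -1 0]) = -64
det = (-1)·(2)·(-64) = 128

det(A) = 128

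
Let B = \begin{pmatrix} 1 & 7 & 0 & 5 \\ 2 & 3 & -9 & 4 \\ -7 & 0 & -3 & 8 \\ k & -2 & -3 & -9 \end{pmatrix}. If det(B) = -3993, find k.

Expanding along the column containing k, det(B) is linear in k: det(B) = (465)·k + (-3993).
Set (465)·k + (-3993) = -3993  ⇒  (465)·k = 0  ⇒  k = 0.

0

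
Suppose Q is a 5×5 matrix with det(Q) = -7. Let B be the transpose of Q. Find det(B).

det(Qᵀ) = det(Q).
det(B) = (1)·(-7) = -7

The determinant is -7.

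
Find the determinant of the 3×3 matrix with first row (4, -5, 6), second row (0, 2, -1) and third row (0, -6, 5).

Expand along column 1:
  + 4 · |2 -1; -6 5| = 4·(10 − 6) = 16

16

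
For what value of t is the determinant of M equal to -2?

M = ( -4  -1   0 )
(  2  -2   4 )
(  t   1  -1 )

Expanding along the column containing t, det(M) is linear in t: det(M) = (-4)·t + (6).
Set (-4)·t + (6) = -2  ⇒  (-4)·t = -8  ⇒  t = 2.

t = 2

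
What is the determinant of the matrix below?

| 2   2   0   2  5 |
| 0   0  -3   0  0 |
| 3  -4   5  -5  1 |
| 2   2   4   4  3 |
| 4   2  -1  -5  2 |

The determinant is 1080.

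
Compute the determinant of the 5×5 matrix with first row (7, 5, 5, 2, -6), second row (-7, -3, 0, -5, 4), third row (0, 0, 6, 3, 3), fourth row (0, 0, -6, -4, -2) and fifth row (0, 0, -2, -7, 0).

The matrix is block upper-triangular with a 2×2 block and a 3×3 block on the diagonal, so its determinant equals the product of the determinants of the diagonal blocks.
det of the 2×2 block = 14
det of the 3×3 block = 30
det = (14)·(30) = 420

420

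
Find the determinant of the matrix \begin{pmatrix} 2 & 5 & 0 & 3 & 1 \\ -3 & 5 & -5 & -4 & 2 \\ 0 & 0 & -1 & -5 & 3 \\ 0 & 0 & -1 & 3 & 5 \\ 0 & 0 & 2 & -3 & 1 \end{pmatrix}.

The matrix is block upper-triangular with a 2×2 block and a 3×3 block on the diagonal, so its determinant equals the product of the determinants of the diagonal blocks.
det of the 2×2 block = 25
det of the 3×3 block = -82
det = (25)·(-82) = -2050

-2050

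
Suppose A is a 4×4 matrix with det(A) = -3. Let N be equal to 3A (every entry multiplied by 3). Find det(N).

-243

For a 4×4 matrix, det(3A) = 3^4·det(A) = 81·det(A).
det(N) = (81)·(-3) = -243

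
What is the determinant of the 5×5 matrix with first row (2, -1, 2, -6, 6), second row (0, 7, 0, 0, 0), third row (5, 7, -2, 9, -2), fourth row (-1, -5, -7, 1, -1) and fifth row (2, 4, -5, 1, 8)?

The determinant is 14420.

Expand along row 2 (it has 4 zeros):
  + (7) · M_22   where M_22 = det([2 2 -6 6; 5 -2 9 -2; -1 -7 1 -1; 2 -5 1 8]) = 2060
det = (+1)·(7)·(2060) = 14420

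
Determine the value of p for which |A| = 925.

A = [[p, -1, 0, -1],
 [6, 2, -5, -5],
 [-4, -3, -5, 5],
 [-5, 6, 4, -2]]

-1

Expanding along the row containing p, det(A) is linear in p: det(A) = (-230)·p + (695).
Set (-230)·p + (695) = 925  ⇒  (-230)·p = 230  ⇒  p = -1.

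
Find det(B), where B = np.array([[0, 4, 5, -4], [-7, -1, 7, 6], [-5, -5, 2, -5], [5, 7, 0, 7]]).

Expand along row 1 (it has 1 zero):
  − (4) · M_12   where M_12 = det([-7 7 6; -5 2 -5; 5 0 7]) = -88
  + (5) · M_13   where M_13 = det([-7 -1 6; -5 -5 -5; 5 7 7]) = -70
  − (-4) · M_14   where M_14 = det([-7 -1 7; -5 -5 2; 5 7 0]) = 18
det = (-1)·(4)·(-88) + (+1)·(5)·(-70) + (-1)·(-4)·(18) = 74

det(B) = 74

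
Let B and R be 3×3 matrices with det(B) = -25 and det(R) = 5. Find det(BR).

The determinant is -125.

det(BR) = det(B)·det(R) = (-25)·(5) = -125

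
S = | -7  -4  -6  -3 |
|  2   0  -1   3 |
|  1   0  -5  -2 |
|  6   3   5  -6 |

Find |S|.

362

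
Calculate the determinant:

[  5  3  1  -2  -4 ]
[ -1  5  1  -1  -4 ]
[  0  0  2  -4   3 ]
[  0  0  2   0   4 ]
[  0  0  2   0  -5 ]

The determinant is -2016.

The matrix is block upper-triangular with a 2×2 block and a 3×3 block on the diagonal, so its determinant equals the product of the determinants of the diagonal blocks.
det of the 2×2 block = 28
det of the 3×3 block = -72
det = (28)·(-72) = -2016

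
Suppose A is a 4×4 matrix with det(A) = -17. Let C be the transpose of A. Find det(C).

The determinant is -17.

det(Aᵀ) = det(A).
det(C) = (1)·(-17) = -17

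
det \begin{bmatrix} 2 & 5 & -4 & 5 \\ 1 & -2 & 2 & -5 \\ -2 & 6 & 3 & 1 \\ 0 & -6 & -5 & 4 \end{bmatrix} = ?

41

Expand along row 4 (it has 1 zero):
  + (-6) · M_42   where M_42 = det([2 -4 5; 1 2 -5; -2 3 1]) = 33
  − (-5) · M_43   where M_43 = det([2 5 5; 1 -2 -5; -2 6 1]) = 111
  + (4) · M_44   where M_44 = det([2 5 -4; 1 -2 2; -2 6 3]) = -79
det = (+1)·(-6)·(33) + (-1)·(-5)·(111) + (+1)·(4)·(-79) = 41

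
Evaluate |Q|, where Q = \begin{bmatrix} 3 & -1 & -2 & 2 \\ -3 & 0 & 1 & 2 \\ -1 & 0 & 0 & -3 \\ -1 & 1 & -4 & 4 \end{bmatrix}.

66

Expand along row 3 (it has 2 zeros):
  + (-1) · M_31   where M_31 = det([-1 -2 2; 0 1 2; 1 -4 4]) = -18
  − (-3) · M_34   where M_34 = det([3 -1 -2; -3 0 1; -1 1 -4]) = 16
det = (+1)·(-1)·(-18) + (-1)·(-3)·(16) = 66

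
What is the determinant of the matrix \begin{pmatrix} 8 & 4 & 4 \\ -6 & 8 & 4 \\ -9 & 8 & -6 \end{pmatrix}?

Expand along row 1:
  + 8 · |8 4; 8 -6| = 8·(-48 − 32) = -640
  − 4 · |-6 4; -9 -6| = −4·(36 − (-36)) = -288
  + 4 · |-6 8; -9 8| = 4·(-48 − (-72)) = 96
Sum: (-640) + (-288) + (96) = -832

-832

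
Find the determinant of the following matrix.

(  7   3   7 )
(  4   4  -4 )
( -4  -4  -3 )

-112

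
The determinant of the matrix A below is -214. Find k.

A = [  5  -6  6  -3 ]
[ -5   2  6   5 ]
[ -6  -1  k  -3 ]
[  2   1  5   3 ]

Expanding along the column containing k, det(A) is linear in k: det(A) = (-118)·k + (-686).
Set (-118)·k + (-686) = -214  ⇒  (-118)·k = 472  ⇒  k = -4.

-4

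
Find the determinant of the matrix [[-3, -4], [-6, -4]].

det = (-3)·(-4) − (-4)·(-6) = 12 − 24 = -12

The determinant is -12.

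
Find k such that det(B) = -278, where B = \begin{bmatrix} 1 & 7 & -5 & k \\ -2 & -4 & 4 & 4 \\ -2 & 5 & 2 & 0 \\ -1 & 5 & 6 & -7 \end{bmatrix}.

Expanding along the column containing k, det(B) is linear in k: det(B) = (100)·k + (222).
Set (100)·k + (222) = -278  ⇒  (100)·k = -500  ⇒  k = -5.

k = -5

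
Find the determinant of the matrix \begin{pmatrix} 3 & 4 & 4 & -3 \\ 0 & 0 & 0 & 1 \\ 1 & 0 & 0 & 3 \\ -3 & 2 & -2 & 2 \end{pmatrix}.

Expand along row 2 (it has 3 zeros):
  + (1) · M_24   where M_24 = det([3 4 4; 1 0 0; -3 2 -2]) = 16
det = (+1)·(1)·(16) = 16

16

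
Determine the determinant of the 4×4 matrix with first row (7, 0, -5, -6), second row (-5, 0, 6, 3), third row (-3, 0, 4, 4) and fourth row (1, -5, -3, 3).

The determinant is -205.

Expand along column 2 (it has 3 zeros):
  + (-5) · M_42   where M_42 = det([7 -5 -6; -5 6 3; -3 4 4]) = 41
det = (+1)·(-5)·(41) = -205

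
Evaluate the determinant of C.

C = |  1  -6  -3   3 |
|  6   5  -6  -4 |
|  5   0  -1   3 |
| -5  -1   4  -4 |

Expand along row 3 (it has 1 zero):
  + (5) · M_31   where M_31 = det([-6 -3 3; 5 -6 -4; -1 4 -4]) = -270
  + (-1) · M_33   where M_33 = det([1 -6 3; 6 5 -4; -5 -1 -4]) = -231
  − (3) · M_34   where M_34 = det([1 -6 -3; 6 5 -6; -5 -1 4]) = -79
det = (+1)·(5)·(-270) + (+1)·(-1)·(-231) + (-1)·(3)·(-79) = -882

-882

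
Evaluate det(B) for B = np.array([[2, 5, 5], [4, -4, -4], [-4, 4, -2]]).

Expand along row 1:
  + 2 · |-4 -4; 4 -2| = 2·(8 − (-16)) = 48
  − 5 · |4 -4; -4 -2| = −5·(-8 − 16) = 120
  + 5 · |4 -4; -4 4| = 5·(16 − 16) = 0
Sum: (48) + (120) + (0) = 168

The determinant is 168.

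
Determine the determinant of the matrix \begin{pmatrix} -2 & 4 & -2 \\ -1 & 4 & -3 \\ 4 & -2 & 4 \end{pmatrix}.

Expand along row 1:
  + (-2) · |4 -3; -2 4| = (-2)·(16 − 6) = -20
  − 4 · |-1 -3; 4 4| = −4·(-4 − (-12)) = -32
  + (-2) · |-1 4; 4 -2| = (-2)·(2 − 16) = 28
Sum: (-20) + (-32) + (28) = -24

-24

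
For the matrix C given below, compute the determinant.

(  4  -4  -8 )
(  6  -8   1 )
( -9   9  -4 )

Expand along row 1:
  + 4 · |-8 1; 9 -4| = 4·(32 − 9) = 92
  − (-4) · |6 1; -9 -4| = −(-4)·(-24 − (-9)) = -60
  + (-8) · |6 -8; -9 9| = (-8)·(54 − 72) = 144
Sum: (92) + (-60) + (144) = 176

The determinant is 176.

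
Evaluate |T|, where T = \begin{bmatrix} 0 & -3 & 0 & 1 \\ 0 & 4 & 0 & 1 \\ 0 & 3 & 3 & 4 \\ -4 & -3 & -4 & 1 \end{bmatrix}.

|T| = 84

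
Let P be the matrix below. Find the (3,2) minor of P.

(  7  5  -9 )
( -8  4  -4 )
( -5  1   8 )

-100

Delete row 3 and column 2; the remaining 2×2 submatrix is [7 -9; -8 -4].
Its determinant is 7·(-4) − (-9)·(-8) = -100.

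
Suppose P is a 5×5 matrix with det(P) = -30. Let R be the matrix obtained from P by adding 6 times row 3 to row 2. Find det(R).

Adding a multiple of one row to another leaves the determinant unchanged.
det(R) = (1)·(-30) = -30

The determinant is -30.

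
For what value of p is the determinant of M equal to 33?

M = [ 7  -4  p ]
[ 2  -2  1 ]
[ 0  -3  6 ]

p = -8

Expanding along the column containing p, det(M) is linear in p: det(M) = (-6)·p + (-15).
Set (-6)·p + (-15) = 33  ⇒  (-6)·p = 48  ⇒  p = -8.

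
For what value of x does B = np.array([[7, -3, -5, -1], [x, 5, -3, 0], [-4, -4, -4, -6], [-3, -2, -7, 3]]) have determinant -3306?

Expanding along the row containing x, det(B) is linear in x: det(B) = (-22)·x + (-3482).
Set (-22)·x + (-3482) = -3306  ⇒  (-22)·x = 176  ⇒  x = -8.

-8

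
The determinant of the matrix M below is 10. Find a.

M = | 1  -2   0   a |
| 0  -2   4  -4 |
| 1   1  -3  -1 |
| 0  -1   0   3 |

Expanding along the column containing a, det(M) is linear in a: det(M) = (4)·a + (-2).
Set (4)·a + (-2) = 10  ⇒  (4)·a = 12  ⇒  a = 3.

3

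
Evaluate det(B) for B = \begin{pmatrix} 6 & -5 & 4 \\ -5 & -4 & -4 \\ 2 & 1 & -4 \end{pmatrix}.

Expand along column 1:
  + 6 · |-4 -4; 1 -4| = 6·(16 − (-4)) = 120
  − (-5) · |-5 4; 1 -4| = −(-5)·(20 − 4) = 80
  + 2 · |-5 4; -4 -4| = 2·(20 − (-16)) = 72
Sum: (120) + (80) + (72) = 272

|B| = 272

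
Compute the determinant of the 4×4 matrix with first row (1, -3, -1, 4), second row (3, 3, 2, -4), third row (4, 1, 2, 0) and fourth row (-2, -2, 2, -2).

Expand along row 3 (it has 1 zero):
  + (4) · M_31   where M_31 = det([-3 -1 4; 3 2 -4; -2 2 -2]) = 14
  − (1) · M_32   where M_32 = det([1 -1 4; 3 2 -4; -2 2 -2]) = 30
  + (2) · M_33   where M_33 = det([1 -3 4; 3 3 -4; -2 -2 -2]) = -56
det = (+1)·(4)·(14) + (-1)·(1)·(30) + (+1)·(2)·(-56) = -86

-86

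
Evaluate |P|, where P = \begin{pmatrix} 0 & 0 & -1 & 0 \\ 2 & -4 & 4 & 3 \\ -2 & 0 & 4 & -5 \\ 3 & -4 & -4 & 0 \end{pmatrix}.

-44

Expand along row 1 (it has 3 zeros):
  + (-1) · M_13   where M_13 = det([2 -4 3; -2 0 -5; 3 -4 0]) = 44
det = (+1)·(-1)·(44) = -44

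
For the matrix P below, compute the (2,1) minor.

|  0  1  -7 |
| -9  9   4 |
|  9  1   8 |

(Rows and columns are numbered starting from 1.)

The minor is 15.

Delete row 2 and column 1; the remaining 2×2 submatrix is [1 -7; 1 8].
Its determinant is 1·8 − (-7)·1 = 15.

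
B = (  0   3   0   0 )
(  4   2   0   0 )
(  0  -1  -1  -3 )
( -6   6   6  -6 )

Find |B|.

B is block lower-triangular with a 2×2 block and a 2×2 block on the diagonal, so its determinant equals the product of the determinants of the diagonal blocks.
det of the 2×2 block = -12
det of the 2×2 block = 24
det = (-12)·(24) = -288

-288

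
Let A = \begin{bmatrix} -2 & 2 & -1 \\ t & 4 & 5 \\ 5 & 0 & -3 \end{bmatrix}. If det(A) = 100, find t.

t = 1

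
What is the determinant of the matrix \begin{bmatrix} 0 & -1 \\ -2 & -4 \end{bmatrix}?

-2

det = 0·(-4) − (-1)·(-2) = 0 − 2 = -2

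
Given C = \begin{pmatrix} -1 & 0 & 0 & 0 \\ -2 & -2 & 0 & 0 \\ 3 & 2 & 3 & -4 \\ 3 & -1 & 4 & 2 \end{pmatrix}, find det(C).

C is block lower-triangular with a 2×2 block and a 2×2 block on the diagonal, so its determinant equals the product of the determinants of the diagonal blocks.
det of the 2×2 block = 2
det of the 2×2 block = 22
det = (2)·(22) = 44

44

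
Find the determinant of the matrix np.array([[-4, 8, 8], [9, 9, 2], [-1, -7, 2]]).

-720

Expand along column 1:
  + (-4) · |9 2; -7 2| = (-4)·(18 − (-14)) = -128
  − 9 · |8 8; -7 2| = −9·(16 − (-56)) = -648
  + (-1) · |8 8; 9 2| = (-1)·(16 − 72) = 56
Sum: (-128) + (-648) + (56) = -720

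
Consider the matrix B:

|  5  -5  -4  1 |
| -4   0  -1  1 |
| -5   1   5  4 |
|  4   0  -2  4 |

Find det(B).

Expand along column 2 (it has 2 zeros):
  − (-5) · M_12   where M_12 = det([-4 -1 1; -5 5 4; 4 -2 4]) = -158
  − (1) · M_32   where M_32 = det([5 -4 1; -4 -1 1; 4 -2 4]) = -78
det = (-1)·(-5)·(-158) + (-1)·(1)·(-78) = -712

|B| = -712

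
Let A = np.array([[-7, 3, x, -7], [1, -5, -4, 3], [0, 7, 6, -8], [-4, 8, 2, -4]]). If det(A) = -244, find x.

-8

Expanding along the column containing x, det(A) is linear in x: det(A) = (-40)·x + (-564).
Set (-40)·x + (-564) = -244  ⇒  (-40)·x = 320  ⇒  x = -8.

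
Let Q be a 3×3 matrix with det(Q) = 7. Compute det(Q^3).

343

det(Q^3) = (det Q)^3 = (7)^3 = 343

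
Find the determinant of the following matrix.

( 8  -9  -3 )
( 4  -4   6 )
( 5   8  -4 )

Expand along row 1:
  + 8 · |-4 6; 8 -4| = 8·(16 − 48) = -256
  − (-9) · |4 6; 5 -4| = −(-9)·(-16 − 30) = -414
  + (-3) · |4 -4; 5 8| = (-3)·(32 − (-20)) = -156
Sum: (-256) + (-414) + (-156) = -826

-826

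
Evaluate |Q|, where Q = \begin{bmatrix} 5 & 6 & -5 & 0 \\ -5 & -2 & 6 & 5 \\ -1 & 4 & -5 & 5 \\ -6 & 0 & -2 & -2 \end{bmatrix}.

Expand along row 1 (it has 1 zero):
  + (5) · M_11   where M_11 = det([-2 6 5; 4 -5 5; 0 -2 -2]) = -32
  − (6) · M_12   where M_12 = det([-5 6 5; -1 -5 5; -6 -2 -2]) = -432
  + (-5) · M_13   where M_13 = det([-5 -2 5; -1 4 5; -6 0 -2]) = 224
det = (+1)·(5)·(-32) + (-1)·(6)·(-432) + (+1)·(-5)·(224) = 1312

1312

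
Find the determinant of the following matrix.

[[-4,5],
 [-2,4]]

-6

det = (-4)·4 − 5·(-2) = -16 − (-10) = -6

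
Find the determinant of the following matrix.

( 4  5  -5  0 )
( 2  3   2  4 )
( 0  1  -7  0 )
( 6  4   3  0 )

-224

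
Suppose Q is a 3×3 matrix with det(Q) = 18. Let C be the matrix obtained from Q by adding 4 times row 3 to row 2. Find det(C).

Adding a multiple of one row to another leaves the determinant unchanged.
det(C) = (1)·(18) = 18

The determinant is 18.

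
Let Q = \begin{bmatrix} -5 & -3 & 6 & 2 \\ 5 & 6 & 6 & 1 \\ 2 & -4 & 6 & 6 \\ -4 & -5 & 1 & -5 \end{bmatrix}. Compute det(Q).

Expand along row 1:
  + (-5) · M_11   where M_11 = det([6 6 1; -4 6 6; -5 1 -5]) = -490
  − (-3) · M_12   where M_12 = det([5 6 1; 2 6 6; -4 1 -5]) = -238
  + (6) · M_13   where M_13 = det([5 6 1; 2 -4 6; -4 -5 -5]) = 140
  − (2) · M_14   where M_14 = det([5 6 6; 2 -4 6; -4 -5 1]) = -182
det = (+1)·(-5)·(-490) + (-1)·(-3)·(-238) + (+1)·(6)·(140) + (-1)·(2)·(-182) = 2940

The determinant is 2940.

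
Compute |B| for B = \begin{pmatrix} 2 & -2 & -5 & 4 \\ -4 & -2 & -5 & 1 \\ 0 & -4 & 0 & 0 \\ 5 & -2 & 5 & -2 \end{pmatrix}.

Expand along row 3 (it has 3 zeros):
  − (-4) · M_32   where M_32 = det([2 -5 4; -4 -5 1; 5 5 -2]) = 45
det = (-1)·(-4)·(45) = 180

|B| = 180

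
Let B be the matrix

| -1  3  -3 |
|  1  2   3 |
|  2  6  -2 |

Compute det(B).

Expand along column 1:
  + (-1) · |2 3; 6 -2| = (-1)·(-4 − 18) = 22
  − 1 · |3 -3; 6 -2| = −1·(-6 − (-18)) = -12
  + 2 · |3 -3; 2 3| = 2·(9 − (-6)) = 30
Sum: (22) + (-12) + (30) = 40

The determinant is 40.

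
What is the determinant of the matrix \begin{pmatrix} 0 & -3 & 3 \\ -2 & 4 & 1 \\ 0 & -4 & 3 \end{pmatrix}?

Expand along column 1:
  − (-2) · |-3 3; -4 3| = −(-2)·(-9 − (-12)) = 6

6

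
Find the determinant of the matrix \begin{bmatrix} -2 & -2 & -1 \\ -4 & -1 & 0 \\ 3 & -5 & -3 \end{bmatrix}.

The determinant is -5.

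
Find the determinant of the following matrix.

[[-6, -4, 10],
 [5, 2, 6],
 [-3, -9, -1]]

The determinant is -650.

Expand along column 1:
  + (-6) · |2 6; -9 -1| = (-6)·(-2 − (-54)) = -312
  − 5 · |-4 10; -9 -1| = −5·(4 − (-90)) = -470
  + (-3) · |-4 10; 2 6| = (-3)·(-24 − 20) = 132
Sum: (-312) + (-470) + (132) = -650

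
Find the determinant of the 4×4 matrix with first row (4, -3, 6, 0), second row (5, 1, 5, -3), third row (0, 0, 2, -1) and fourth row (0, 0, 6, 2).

190

The matrix is block upper-triangular with a 2×2 block and a 2×2 block on the diagonal, so its determinant equals the product of the determinants of the diagonal blocks.
det of the 2×2 block = 19
det of the 2×2 block = 10
det = (19)·(10) = 190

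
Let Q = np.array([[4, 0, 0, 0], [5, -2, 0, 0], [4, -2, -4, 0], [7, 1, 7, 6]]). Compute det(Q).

Q is lower triangular, so det(Q) is the product of the diagonal entries:
det = (4) · (-2) · (-4) · (6) = 192

192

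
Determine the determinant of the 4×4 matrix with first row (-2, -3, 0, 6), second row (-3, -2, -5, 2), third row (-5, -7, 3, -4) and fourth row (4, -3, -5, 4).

The determinant is 2208.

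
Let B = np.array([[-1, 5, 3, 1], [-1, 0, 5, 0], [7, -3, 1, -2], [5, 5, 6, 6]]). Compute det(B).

1101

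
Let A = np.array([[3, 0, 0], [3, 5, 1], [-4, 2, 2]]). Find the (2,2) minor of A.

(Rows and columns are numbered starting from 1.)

The minor is 6.

Delete row 2 and column 2; the remaining 2×2 submatrix is [3 0; -4 2].
Its determinant is 3·2 − 0·(-4) = 6.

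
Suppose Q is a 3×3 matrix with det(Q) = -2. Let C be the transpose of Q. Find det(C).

det(Qᵀ) = det(Q).
det(C) = (1)·(-2) = -2

-2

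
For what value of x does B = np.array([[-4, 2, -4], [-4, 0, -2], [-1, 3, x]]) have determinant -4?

Expanding along the row containing x, det(B) is linear in x: det(B) = (8)·x + (28).
Set (8)·x + (28) = -4  ⇒  (8)·x = -32  ⇒  x = -4.

-4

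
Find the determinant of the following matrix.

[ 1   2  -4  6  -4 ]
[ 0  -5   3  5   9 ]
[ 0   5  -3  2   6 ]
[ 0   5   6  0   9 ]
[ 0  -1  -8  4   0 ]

-399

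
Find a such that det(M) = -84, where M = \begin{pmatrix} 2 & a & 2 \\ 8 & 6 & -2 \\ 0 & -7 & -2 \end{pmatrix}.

Expanding along the row containing a, det(M) is linear in a: det(M) = (16)·a + (-164).
Set (16)·a + (-164) = -84  ⇒  (16)·a = 80  ⇒  a = 5.

a = 5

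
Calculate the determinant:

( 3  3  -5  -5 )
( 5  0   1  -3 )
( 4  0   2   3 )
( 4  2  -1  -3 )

Expand along column 2 (it has 2 zeros):
  − (3) · M_12   where M_12 = det([5 1 -3; 4 2 3; 4 -1 -3]) = 45
  + (2) · M_42   where M_42 = det([3 -5 -5; 5 1 -3; 4 2 3]) = 132
det = (-1)·(3)·(45) + (+1)·(2)·(132) = 129

129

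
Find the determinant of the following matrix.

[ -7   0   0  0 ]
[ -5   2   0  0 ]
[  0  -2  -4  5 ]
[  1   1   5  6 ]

The matrix is block lower-triangular with a 2×2 block and a 2×2 block on the diagonal, so its determinant equals the product of the determinants of the diagonal blocks.
det of the 2×2 block = -14
det of the 2×2 block = -49
det = (-14)·(-49) = 686

686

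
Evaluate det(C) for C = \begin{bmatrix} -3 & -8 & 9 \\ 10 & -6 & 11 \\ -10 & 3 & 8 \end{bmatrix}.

Expand along column 1:
  + (-3) · |-6 11; 3 8| = (-3)·(-48 − 33) = 243
  − 10 · |-8 9; 3 8| = −10·(-64 − 27) = 910
  + (-10) · |-8 9; -6 11| = (-10)·(-88 − (-54)) = 340
Sum: (243) + (910) + (340) = 1493

The determinant is 1493.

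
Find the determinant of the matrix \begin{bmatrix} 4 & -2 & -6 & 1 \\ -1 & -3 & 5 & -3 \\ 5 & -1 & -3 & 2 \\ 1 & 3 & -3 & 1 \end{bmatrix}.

The determinant is 156.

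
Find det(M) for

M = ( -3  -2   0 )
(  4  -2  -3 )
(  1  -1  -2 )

-13

Expand along column 3:
  − (-3) · |-3 -2; 1 -1| = −(-3)·(3 − (-2)) = 15
  + (-2) · |-3 -2; 4 -2| = (-2)·(6 − (-8)) = -28
Sum: (15) + (-28) = -13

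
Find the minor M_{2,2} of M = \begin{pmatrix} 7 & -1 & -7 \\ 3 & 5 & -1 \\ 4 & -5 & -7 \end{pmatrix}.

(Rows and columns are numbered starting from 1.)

-21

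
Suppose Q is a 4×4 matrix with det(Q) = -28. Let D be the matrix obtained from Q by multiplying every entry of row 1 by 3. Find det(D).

Scaling one row by 3 multiplies the determinant by 3.
det(D) = (3)·(-28) = -84

det(D) = -84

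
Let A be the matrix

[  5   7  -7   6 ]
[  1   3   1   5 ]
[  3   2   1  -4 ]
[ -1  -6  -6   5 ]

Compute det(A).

det(A) = 1155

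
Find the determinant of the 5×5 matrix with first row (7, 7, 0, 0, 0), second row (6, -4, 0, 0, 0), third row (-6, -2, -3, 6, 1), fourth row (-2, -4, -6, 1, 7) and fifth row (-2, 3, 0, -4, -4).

13440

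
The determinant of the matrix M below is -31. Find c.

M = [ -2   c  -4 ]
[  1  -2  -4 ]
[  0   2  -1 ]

-3

Expanding along the column containing c, det(M) is linear in c: det(M) = (1)·c + (-28).
Set (1)·c + (-28) = -31  ⇒  (1)·c = -3  ⇒  c = -3.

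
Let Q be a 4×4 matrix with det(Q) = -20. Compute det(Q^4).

det(Q^4) = (det Q)^4 = (-20)^4 = 160000

The determinant is 160000.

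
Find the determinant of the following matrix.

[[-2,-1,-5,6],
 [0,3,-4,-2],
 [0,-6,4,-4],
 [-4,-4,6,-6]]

Expand along column 1 (it has 2 zeros):
  + (-2) · M_11   where M_11 = det([3 -4 -2; -6 4 -4; -4 6 -6]) = 120
  − (-4) · M_41   where M_41 = det([-1 -5 6; 3 -4 -2; -6 4 -4]) = -216
det = (+1)·(-2)·(120) + (-1)·(-4)·(-216) = -1104

-1104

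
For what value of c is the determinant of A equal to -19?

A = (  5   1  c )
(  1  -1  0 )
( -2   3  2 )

Expanding along the row containing c, det(A) is linear in c: det(A) = (1)·c + (-12).
Set (1)·c + (-12) = -19  ⇒  (1)·c = -7  ⇒  c = -7.

-7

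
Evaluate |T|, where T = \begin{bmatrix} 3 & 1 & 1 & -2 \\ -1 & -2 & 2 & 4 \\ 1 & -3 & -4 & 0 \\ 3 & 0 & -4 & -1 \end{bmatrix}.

Expand along row 3 (it has 1 zero):
  + (1) · M_31   where M_31 = det([1 1 -2; -2 2 4; 0 -4 -1]) = -4
  − (-3) · M_32   where M_32 = det([3 1 -2; -1 2 4; 3 -4 -1]) = 57
  + (-4) · M_33   where M_33 = det([3 1 -2; -1 -2 4; 3 0 -1]) = 5
det = (+1)·(1)·(-4) + (-1)·(-3)·(57) + (+1)·(-4)·(5) = 147

147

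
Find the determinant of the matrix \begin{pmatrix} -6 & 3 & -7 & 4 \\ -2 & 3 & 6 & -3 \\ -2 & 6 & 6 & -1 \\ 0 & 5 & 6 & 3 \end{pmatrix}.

Expand along row 4 (it has 1 zero):
  + (5) · M_42   where M_42 = det([-6 -7 4; -2 6 -3; -2 6 -1]) = -100
  − (6) · M_43   where M_43 = det([-6 3 4; -2 3 -3; -2 6 -1]) = -102
  + (3) · M_44   where M_44 = det([-6 3 -7; -2 3 6; -2 6 6]) = 150
det = (+1)·(5)·(-100) + (-1)·(6)·(-102) + (+1)·(3)·(150) = 562

562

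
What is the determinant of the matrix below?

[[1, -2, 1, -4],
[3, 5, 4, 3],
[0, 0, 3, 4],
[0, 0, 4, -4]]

The matrix is block upper-triangular with a 2×2 block and a 2×2 block on the diagonal, so its determinant equals the product of the determinants of the diagonal blocks.
det of the 2×2 block = 11
det of the 2×2 block = -28
det = (11)·(-28) = -308

The determinant is -308.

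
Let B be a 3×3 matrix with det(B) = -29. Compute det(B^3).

-24389

det(B^3) = (det B)^3 = (-29)^3 = -24389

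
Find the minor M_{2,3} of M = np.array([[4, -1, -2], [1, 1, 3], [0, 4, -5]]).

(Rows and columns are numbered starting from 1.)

Delete row 2 and column 3; the remaining 2×2 submatrix is [4 -1; 0 4].
Its determinant is 4·4 − (-1)·0 = 16.

16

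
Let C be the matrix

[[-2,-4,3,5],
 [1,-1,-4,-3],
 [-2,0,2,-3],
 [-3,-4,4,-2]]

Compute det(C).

|C| = 143

Expand along row 3 (it has 1 zero):
  + (-2) · M_31   where M_31 = det([-4 3 5; -1 -4 -3; -4 4 -2]) = -150
  + (2) · M_33   where M_33 = det([-2 -4 5; 1 -1 -3; -3 -4 -2]) = -59
  − (-3) · M_34   where M_34 = det([-2 -4 3; 1 -1 -4; -3 -4 4]) = -13
det = (+1)·(-2)·(-150) + (+1)·(2)·(-59) + (-1)·(-3)·(-13) = 143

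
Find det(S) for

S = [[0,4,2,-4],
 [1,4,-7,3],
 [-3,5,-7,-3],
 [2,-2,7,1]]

202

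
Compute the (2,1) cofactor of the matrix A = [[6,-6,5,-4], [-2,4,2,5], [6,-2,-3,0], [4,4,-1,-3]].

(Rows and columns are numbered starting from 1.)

Delete row 2 and column 1; the remaining 3×3 submatrix is [-6 5 -4; -2 -3 0; 4 -1 -3].
Its determinant is -140.
The cofactor carries sign (−1)^(2+1) = −1, so C_{2,1} = −(-140) = 140.

The cofactor is 140.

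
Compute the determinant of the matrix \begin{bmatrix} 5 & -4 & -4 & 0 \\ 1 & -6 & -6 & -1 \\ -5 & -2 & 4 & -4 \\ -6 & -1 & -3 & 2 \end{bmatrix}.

The determinant is -338.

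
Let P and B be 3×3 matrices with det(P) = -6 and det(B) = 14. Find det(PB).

det(PB) = det(P)·det(B) = (-6)·(14) = -84

The determinant is -84.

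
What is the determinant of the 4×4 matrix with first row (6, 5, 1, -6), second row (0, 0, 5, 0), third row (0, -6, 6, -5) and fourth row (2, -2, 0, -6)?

Expand along row 2 (it has 3 zeros):
  − (5) · M_23   where M_23 = det([6 5 -6; 0 -6 -5; 2 -2 -6]) = 34
det = (-1)·(5)·(34) = -170

-170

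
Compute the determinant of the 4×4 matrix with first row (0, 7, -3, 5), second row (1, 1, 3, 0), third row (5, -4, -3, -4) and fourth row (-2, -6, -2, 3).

935

Expand along row 1 (it has 1 zero):
  − (7) · M_12   where M_12 = det([1 3 0; 5 -3 -4; -2 -2 3]) = -38
  + (-3) · M_13   where M_13 = det([1 1 0; 5 -4 -4; -2 -6 3]) = -43
  − (5) · M_14   where M_14 = det([1 1 3; 5 -4 -3; -2 -6 -2]) = -108
det = (-1)·(7)·(-38) + (+1)·(-3)·(-43) + (-1)·(5)·(-108) = 935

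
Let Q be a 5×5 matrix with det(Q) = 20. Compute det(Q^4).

160000

det(Q^4) = (det Q)^4 = (20)^4 = 160000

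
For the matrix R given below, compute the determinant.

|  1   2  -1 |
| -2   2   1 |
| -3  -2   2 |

-2

Expand along row 1:
  + 1 · |2 1; -2 2| = 1·(4 − (-2)) = 6
  − 2 · |-2 1; -3 2| = −2·(-4 − (-3)) = 2
  + (-1) · |-2 2; -3 -2| = (-1)·(4 − (-6)) = -10
Sum: (6) + (2) + (-10) = -2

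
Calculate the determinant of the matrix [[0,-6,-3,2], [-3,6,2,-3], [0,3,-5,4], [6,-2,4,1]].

Expand along column 1 (it has 2 zeros):
  − (-3) · M_21   where M_21 = det([-6 -3 2; 3 -5 4; -2 4 1]) = 163
  − (6) · M_41   where M_41 = det([-6 -3 2; 6 2 -3; 3 -5 4]) = 69
det = (-1)·(-3)·(163) + (-1)·(6)·(69) = 75

The determinant is 75.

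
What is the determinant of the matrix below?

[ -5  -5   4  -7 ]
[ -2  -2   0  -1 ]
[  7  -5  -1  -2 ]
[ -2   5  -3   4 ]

Expand along row 2 (it has 1 zero):
  − (-2) · M_21   where M_21 = det([-5 4 -7; -5 -1 -2; 5 -3 4]) = -50
  + (-2) · M_22   where M_22 = det([-5 4 -7; 7 -1 -2; -2 -3 4]) = 115
  + (-1) · M_24   where M_24 = det([-5 -5 4; 7 -5 -1; -2 5 -3]) = -115
det = (-1)·(-2)·(-50) + (+1)·(-2)·(115) + (+1)·(-1)·(-115) = -215

-215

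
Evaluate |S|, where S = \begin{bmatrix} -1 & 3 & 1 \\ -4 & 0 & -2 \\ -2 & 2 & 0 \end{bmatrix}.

The determinant is 0.

Expand along column 2:
  − 3 · |-4 -2; -2 0| = −3·(0 − 4) = 12
  − 2 · |-1 1; -4 -2| = −2·(2 − (-4)) = -12
Sum: (12) + (-12) = 0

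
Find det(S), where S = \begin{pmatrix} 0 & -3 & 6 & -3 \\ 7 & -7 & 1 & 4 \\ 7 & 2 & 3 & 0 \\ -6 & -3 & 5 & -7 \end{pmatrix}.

-1035

Expand along row 1 (it has 1 zero):
  − (-3) · M_12   where M_12 = det([7 1 4; 7 3 0; -6 5 -7]) = 114
  + (6) · M_13   where M_13 = det([7 -7 4; 7 2 0; -6 -3 -7]) = -477
  − (-3) · M_14   where M_14 = det([7 -7 1; 7 2 3; -6 -3 5]) = 495
det = (-1)·(-3)·(114) + (+1)·(6)·(-477) + (-1)·(-3)·(495) = -1035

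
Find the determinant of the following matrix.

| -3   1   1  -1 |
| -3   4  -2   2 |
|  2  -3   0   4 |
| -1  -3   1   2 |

Expand along row 3 (it has 1 zero):
  + (2) · M_31   where M_31 = det([1 1 -1; 4 -2 2; -3 1 2]) = -18
  − (-3) · M_32   where M_32 = det([-3 1 -1; -3 -2 2; -1 1 2]) = 27
  − (4) · M_34   where M_34 = det([-3 1 1; -3 4 -2; -1 -3 1]) = 24
det = (+1)·(2)·(-18) + (-1)·(-3)·(27) + (-1)·(4)·(24) = -51

-51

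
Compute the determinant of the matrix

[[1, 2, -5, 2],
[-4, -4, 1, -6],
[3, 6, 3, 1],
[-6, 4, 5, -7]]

804

Expand along row 1:
  + (1) · M_11   where M_11 = det([-4 1 -6; 6 3 1; 4 5 -7]) = 42
  − (2) · M_12   where M_12 = det([-4 1 -6; 3 3 1; -6 5 -7]) = -79
  + (-5) · M_13   where M_13 = det([-4 -4 -6; 3 6 1; -6 4 -7]) = -164
  − (2) · M_14   where M_14 = det([-4 -4 1; 3 6 3; -6 4 5]) = 108
det = (+1)·(1)·(42) + (-1)·(2)·(-79) + (+1)·(-5)·(-164) + (-1)·(2)·(108) = 804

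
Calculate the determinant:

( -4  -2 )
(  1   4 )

det = (-4)·4 − (-2)·1 = -16 − (-2) = -14

-14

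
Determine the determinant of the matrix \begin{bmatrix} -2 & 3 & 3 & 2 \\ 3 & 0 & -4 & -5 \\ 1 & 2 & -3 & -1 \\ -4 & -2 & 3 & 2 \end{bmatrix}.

Expand along row 2 (it has 1 zero):
  − (3) · M_21   where M_21 = det([3 3 2; 2 -3 -1; -2 3 2]) = -15
  − (-4) · M_23   where M_23 = det([-2 3 2; 1 2 -1; -4 -2 2]) = 14
  + (-5) · M_24   where M_24 = det([-2 3 3; 1 2 -3; -4 -2 3]) = 45
det = (-1)·(3)·(-15) + (-1)·(-4)·(14) + (+1)·(-5)·(45) = -124

The determinant is -124.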